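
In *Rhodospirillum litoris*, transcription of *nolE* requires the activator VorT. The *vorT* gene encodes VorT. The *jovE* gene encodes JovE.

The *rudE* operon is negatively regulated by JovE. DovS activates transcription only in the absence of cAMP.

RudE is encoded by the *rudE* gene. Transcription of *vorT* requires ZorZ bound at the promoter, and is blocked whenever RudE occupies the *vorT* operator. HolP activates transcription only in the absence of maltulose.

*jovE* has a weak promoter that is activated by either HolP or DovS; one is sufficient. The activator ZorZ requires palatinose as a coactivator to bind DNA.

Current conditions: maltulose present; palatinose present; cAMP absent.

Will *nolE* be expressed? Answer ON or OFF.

ON

Maltulose is present, so HolP is inactive.
cAMP is absent, so DovS is active.
Activator DovS is present, so *jovE* is transcribed.
So JovE is produced and active.
With repressor JovE bound, *rudE* is not transcribed.
So RudE is not produced.
Palatinose is present, so ZorZ is active.
No repressor is bound and ZorZ is active, so *vorT* is transcribed.
So VorT is produced and active.
No repressor is bound and VorT is active, so *nolE* is transcribed.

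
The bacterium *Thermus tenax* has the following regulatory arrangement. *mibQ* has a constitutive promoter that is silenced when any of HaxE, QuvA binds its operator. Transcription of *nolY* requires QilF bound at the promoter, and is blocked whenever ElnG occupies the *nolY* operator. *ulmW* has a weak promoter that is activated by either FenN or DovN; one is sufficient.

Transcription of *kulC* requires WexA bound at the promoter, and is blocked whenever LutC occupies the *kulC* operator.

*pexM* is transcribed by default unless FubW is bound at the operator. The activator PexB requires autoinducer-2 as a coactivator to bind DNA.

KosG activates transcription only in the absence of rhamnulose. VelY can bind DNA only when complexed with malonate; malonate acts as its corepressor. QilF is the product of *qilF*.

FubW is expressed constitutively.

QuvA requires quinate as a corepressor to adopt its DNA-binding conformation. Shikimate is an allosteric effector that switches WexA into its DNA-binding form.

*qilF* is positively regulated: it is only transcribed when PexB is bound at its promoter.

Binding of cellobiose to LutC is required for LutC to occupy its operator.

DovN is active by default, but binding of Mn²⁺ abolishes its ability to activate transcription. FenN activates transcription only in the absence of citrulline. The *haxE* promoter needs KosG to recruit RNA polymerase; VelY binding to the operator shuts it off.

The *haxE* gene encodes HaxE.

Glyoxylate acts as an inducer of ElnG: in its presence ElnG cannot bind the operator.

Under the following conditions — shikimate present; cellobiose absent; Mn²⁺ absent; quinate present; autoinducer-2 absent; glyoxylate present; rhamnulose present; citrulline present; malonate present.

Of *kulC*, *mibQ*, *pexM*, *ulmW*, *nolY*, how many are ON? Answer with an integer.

Shikimate is present, so WexA is active.
Cellobiose is absent, so LutC is inactive.
No repressor is bound and WexA is active, so *kulC* is transcribed.
→ *kulC* is ON.
Malonate is present, so VelY is active.
Rhamnulose is present, so KosG is inactive.
With repressor VelY bound, *haxE* is not transcribed.
So HaxE is not produced.
Quinate is present, so QuvA is active.
With repressor QuvA bound, *mibQ* is not transcribed.
→ *mibQ* is OFF.
FubW is produced constitutively and is active.
With repressor FubW bound, *pexM* is not transcribed.
→ *pexM* is OFF.
Citrulline is present, so FenN is inactive.
Mn²⁺ is absent, so DovN is active.
Activator DovN is present, so *ulmW* is transcribed.
→ *ulmW* is ON.
Autoinducer-2 is absent, so PexB is inactive.
Required activator PexB is absent, so *qilF* is not transcribed.
So QilF is not produced.
Glyoxylate is present, so ElnG is inactive.
Required activator QilF is absent, so *nolY* is not transcribed.
→ *nolY* is OFF.
2 of the 5 genes are transcribed.

2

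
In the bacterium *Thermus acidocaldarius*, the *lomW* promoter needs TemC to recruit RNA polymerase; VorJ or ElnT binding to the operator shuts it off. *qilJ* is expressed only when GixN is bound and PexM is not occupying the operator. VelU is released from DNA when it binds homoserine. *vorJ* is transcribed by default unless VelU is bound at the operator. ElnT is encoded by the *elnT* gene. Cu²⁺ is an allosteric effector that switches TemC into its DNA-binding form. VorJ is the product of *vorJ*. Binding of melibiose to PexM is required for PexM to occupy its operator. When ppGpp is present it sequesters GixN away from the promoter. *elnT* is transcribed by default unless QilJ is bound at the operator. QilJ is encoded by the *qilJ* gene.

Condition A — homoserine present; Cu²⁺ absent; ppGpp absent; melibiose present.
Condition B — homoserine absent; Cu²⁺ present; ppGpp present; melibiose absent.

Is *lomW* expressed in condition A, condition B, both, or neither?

Condition A:
Homoserine is present, so VelU is inactive.
With no repressor bound, *vorJ* is transcribed.
So VorJ is produced and active.
Cu²⁺ is absent, so TemC is inactive.
ppGpp is absent, so GixN is active.
Melibiose is present, so PexM is active.
With repressor PexM bound, *qilJ* is not transcribed.
So QilJ is not produced.
With no repressor bound, *elnT* is transcribed.
So ElnT is produced and active.
With repressor VorJ bound, *lomW* is not transcribed.
→ *lomW* is OFF in A.
Condition B:
Homoserine is absent, so VelU is active.
With repressor VelU bound, *vorJ* is not transcribed.
So VorJ is not produced.
Cu²⁺ is present, so TemC is active.
ppGpp is present, so GixN is inactive.
Melibiose is absent, so PexM is inactive.
Required activator GixN is absent, so *qilJ* is not transcribed.
So QilJ is not produced.
With no repressor bound, *elnT* is transcribed.
So ElnT is produced and active.
With repressor ElnT bound, *lomW* is not transcribed.
→ *lomW* is OFF in B.

neither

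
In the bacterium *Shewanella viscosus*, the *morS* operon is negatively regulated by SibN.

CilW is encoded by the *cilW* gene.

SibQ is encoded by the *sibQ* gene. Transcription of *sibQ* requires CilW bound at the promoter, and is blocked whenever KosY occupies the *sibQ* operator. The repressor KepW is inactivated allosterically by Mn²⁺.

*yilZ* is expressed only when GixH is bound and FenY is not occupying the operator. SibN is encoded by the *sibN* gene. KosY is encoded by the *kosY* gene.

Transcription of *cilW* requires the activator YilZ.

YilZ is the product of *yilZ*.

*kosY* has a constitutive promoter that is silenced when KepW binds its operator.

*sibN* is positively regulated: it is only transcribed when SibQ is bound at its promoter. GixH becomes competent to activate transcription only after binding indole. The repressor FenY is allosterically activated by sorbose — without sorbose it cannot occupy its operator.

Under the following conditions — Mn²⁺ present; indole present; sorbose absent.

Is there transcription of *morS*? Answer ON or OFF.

ON

Indole is present, so GixH is active.
Sorbose is absent, so FenY is inactive.
No repressor is bound and GixH is active, so *yilZ* is transcribed.
So YilZ is produced and active.
No repressor is bound and YilZ is active, so *cilW* is transcribed.
So CilW is produced and active.
Mn²⁺ is present, so KepW is inactive.
With no repressor bound, *kosY* is transcribed.
So KosY is produced and active.
With repressor KosY bound, *sibQ* is not transcribed.
So SibQ is not produced.
Required activator SibQ is absent, so *sibN* is not transcribed.
So SibN is not produced.
With no repressor bound, *morS* is transcribed.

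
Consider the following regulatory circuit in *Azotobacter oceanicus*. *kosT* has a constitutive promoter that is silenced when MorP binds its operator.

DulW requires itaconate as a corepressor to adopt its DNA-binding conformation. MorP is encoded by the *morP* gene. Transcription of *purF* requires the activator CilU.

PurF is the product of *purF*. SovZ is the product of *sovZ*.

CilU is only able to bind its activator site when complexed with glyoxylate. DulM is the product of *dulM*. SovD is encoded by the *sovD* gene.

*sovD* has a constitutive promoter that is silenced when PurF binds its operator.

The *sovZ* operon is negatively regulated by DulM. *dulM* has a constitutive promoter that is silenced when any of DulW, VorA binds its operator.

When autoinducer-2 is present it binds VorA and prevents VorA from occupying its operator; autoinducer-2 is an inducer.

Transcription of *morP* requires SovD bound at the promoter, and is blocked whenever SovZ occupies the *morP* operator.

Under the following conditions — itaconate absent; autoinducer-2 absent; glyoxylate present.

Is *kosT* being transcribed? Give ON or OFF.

ON

Itaconate is absent, so DulW is inactive.
Autoinducer-2 is absent, so VorA is active.
With repressor VorA bound, *dulM* is not transcribed.
So DulM is not produced.
With no repressor bound, *sovZ* is transcribed.
So SovZ is produced and active.
Glyoxylate is present, so CilU is active.
No repressor is bound and CilU is active, so *purF* is transcribed.
So PurF is produced and active.
With repressor PurF bound, *sovD* is not transcribed.
So SovD is not produced.
With repressor SovZ bound, *morP* is not transcribed.
So MorP is not produced.
With no repressor bound, *kosT* is transcribed.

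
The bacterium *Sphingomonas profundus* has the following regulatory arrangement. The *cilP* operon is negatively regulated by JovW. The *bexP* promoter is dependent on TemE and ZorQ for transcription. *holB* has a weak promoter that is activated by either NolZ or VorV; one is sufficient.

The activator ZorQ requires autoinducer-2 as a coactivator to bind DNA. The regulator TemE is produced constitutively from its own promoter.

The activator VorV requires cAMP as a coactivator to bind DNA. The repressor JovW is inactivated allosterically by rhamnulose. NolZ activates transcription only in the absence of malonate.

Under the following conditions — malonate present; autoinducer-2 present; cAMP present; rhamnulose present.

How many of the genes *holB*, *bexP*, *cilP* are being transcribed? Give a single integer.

3

Malonate is present, so NolZ is inactive.
cAMP is present, so VorV is active.
Activator VorV is present, so *holB* is transcribed.
→ *holB* is ON.
TemE is produced constitutively and is active.
Autoinducer-2 is present, so ZorQ is active.
No repressor is bound and TemE and ZorQ are active, so *bexP* is transcribed.
→ *bexP* is ON.
Rhamnulose is present, so JovW is inactive.
With no repressor bound, *cilP* is transcribed.
→ *cilP* is ON.
3 of the 3 genes are transcribed.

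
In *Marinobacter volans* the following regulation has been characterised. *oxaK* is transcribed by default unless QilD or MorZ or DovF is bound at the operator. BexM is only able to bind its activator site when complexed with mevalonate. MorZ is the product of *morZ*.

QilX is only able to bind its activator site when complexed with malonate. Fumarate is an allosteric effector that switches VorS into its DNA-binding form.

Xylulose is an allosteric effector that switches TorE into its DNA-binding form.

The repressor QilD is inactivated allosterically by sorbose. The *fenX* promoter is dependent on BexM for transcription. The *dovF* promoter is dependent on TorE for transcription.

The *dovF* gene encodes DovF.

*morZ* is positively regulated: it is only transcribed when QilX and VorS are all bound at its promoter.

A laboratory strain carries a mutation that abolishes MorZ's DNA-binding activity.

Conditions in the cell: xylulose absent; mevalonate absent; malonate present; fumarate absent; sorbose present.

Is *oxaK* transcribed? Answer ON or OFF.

Sorbose is present, so QilD is inactive.
MorZ is non-functional in this strain, so it has no effect.
Xylulose is absent, so TorE is inactive.
Required activator TorE is absent, so *dovF* is not transcribed.
So DovF is not produced.
With no repressor bound, *oxaK* is transcribed.

ON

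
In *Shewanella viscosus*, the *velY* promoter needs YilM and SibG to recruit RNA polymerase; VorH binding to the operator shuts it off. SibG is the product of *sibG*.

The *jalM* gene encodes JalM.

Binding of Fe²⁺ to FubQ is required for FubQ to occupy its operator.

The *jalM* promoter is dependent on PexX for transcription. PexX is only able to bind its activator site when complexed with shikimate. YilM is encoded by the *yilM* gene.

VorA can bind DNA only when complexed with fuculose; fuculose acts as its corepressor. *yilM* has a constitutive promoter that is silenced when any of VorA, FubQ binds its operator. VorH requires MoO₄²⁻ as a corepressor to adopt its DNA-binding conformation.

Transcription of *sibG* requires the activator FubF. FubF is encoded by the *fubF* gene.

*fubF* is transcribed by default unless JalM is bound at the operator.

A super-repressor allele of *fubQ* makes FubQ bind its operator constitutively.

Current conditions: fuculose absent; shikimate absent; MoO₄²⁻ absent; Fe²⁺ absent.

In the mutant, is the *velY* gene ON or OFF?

Fuculose is absent, so VorA is inactive.
FubQ is constitutively active in this strain.
With repressor FubQ bound, *yilM* is not transcribed.
So YilM is not produced.
Shikimate is absent, so PexX is inactive.
Required activator PexX is absent, so *jalM* is not transcribed.
So JalM is not produced.
With no repressor bound, *fubF* is transcribed.
So FubF is produced and active.
No repressor is bound and FubF is active, so *sibG* is transcribed.
So SibG is produced and active.
MoO₄²⁻ is absent, so VorH is inactive.
Required activator YilM is absent, so *velY* is not transcribed.

OFF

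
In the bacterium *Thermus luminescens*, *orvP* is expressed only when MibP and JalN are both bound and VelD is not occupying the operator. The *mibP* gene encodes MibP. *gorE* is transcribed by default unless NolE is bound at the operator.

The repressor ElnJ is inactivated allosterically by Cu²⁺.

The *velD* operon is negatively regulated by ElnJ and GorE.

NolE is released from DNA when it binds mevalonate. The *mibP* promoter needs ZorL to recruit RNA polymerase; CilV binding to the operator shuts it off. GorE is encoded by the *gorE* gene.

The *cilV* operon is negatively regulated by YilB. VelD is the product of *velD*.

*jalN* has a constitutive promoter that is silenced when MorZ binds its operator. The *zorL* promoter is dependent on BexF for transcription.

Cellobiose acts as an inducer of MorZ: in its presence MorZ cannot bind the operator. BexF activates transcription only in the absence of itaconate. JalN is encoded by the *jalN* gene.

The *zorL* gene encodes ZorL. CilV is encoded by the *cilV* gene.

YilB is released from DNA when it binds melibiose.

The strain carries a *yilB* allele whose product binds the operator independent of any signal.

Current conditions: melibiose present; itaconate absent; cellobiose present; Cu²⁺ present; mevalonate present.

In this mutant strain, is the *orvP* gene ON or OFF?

ON

YilB is constitutively active in this strain.
With repressor YilB bound, *cilV* is not transcribed.
So CilV is not produced.
Itaconate is absent, so BexF is active.
No repressor is bound and BexF is active, so *zorL* is transcribed.
So ZorL is produced and active.
No repressor is bound and ZorL is active, so *mibP* is transcribed.
So MibP is produced and active.
Cu²⁺ is present, so ElnJ is inactive.
Mevalonate is present, so NolE is inactive.
With no repressor bound, *gorE* is transcribed.
So GorE is produced and active.
With repressor GorE bound, *velD* is not transcribed.
So VelD is not produced.
Cellobiose is present, so MorZ is inactive.
With no repressor bound, *jalN* is transcribed.
So JalN is produced and active.
No repressor is bound and MibP and JalN are active, so *orvP* is transcribed.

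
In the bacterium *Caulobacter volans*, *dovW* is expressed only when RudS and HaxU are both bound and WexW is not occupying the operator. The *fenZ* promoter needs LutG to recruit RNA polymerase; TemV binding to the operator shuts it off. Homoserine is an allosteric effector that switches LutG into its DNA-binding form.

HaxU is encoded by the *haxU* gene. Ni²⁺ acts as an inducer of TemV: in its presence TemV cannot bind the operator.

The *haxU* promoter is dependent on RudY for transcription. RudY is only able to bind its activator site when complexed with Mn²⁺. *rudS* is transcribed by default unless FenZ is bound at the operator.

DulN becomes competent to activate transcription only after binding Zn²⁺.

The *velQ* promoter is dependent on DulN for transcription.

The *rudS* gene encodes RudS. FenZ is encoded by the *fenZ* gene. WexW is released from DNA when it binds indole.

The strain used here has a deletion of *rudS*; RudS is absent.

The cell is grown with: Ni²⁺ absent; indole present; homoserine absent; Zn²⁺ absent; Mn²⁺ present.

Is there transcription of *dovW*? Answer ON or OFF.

Indole is present, so WexW is inactive.
RudS is non-functional in this strain, so it has no effect.
Mn²⁺ is present, so RudY is active.
No repressor is bound and RudY is active, so *haxU* is transcribed.
So HaxU is produced and active.
Required activator RudS is absent, so *dovW* is not transcribed.

OFF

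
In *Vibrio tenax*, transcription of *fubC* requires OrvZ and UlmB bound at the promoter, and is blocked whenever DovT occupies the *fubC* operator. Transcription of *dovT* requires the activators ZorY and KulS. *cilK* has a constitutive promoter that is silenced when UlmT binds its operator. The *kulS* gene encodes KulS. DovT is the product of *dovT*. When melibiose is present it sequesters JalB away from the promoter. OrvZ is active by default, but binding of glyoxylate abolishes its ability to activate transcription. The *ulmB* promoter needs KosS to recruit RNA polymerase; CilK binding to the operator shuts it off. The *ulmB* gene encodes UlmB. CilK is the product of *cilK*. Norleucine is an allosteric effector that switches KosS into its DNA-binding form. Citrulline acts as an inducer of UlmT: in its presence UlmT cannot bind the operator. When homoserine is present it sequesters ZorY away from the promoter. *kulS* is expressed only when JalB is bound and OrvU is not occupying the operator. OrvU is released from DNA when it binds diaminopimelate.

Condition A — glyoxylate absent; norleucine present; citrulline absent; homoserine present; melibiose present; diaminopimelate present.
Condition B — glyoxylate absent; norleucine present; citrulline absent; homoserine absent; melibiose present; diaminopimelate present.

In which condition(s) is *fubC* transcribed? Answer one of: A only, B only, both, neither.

Condition A:
Glyoxylate is absent, so OrvZ is active.
Norleucine is present, so KosS is active.
Citrulline is absent, so UlmT is active.
With repressor UlmT bound, *cilK* is not transcribed.
So CilK is not produced.
No repressor is bound and KosS is active, so *ulmB* is transcribed.
So UlmB is produced and active.
Homoserine is present, so ZorY is inactive.
Melibiose is present, so JalB is inactive.
Diaminopimelate is present, so OrvU is inactive.
Required activator JalB is absent, so *kulS* is not transcribed.
So KulS is not produced.
Required activator ZorY is absent, so *dovT* is not transcribed.
So DovT is not produced.
No repressor is bound and OrvZ and UlmB are active, so *fubC* is transcribed.
→ *fubC* is ON in A.
Condition B:
Glyoxylate is absent, so OrvZ is active.
Norleucine is present, so KosS is active.
Citrulline is absent, so UlmT is active.
With repressor UlmT bound, *cilK* is not transcribed.
So CilK is not produced.
No repressor is bound and KosS is active, so *ulmB* is transcribed.
So UlmB is produced and active.
Homoserine is absent, so ZorY is active.
Melibiose is present, so JalB is inactive.
Diaminopimelate is present, so OrvU is inactive.
Required activator JalB is absent, so *kulS* is not transcribed.
So KulS is not produced.
Required activator KulS is absent, so *dovT* is not transcribed.
So DovT is not produced.
No repressor is bound and OrvZ and UlmB are active, so *fubC* is transcribed.
→ *fubC* is ON in B.

both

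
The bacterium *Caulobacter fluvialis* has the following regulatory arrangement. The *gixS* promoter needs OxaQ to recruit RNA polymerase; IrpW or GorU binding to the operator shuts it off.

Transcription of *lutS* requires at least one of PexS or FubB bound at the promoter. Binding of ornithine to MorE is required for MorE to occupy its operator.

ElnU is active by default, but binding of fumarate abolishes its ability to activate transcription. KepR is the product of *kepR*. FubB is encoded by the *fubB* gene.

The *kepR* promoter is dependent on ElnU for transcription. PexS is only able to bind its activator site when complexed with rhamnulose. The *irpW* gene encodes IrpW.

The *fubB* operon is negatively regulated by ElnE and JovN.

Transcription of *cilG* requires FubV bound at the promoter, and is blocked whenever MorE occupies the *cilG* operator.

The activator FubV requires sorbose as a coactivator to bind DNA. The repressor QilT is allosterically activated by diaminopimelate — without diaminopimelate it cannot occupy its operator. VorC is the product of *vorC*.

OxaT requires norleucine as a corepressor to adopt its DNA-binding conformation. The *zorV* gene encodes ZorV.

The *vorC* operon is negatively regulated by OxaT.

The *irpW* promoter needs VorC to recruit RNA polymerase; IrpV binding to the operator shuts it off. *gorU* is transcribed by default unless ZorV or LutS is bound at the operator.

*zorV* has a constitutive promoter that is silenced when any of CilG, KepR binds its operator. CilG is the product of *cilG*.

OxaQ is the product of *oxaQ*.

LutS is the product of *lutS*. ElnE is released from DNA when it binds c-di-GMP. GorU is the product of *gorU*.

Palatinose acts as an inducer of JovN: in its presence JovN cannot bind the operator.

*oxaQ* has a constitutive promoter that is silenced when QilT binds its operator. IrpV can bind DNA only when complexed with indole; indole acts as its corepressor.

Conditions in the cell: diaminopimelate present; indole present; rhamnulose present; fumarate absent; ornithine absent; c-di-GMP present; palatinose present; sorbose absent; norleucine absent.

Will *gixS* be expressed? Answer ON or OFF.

OFF

Norleucine is absent, so OxaT is inactive.
With no repressor bound, *vorC* is transcribed.
So VorC is produced and active.
Indole is present, so IrpV is active.
With repressor IrpV bound, *irpW* is not transcribed.
So IrpW is not produced.
Sorbose is absent, so FubV is inactive.
Ornithine is absent, so MorE is inactive.
Required activator FubV is absent, so *cilG* is not transcribed.
So CilG is not produced.
Fumarate is absent, so ElnU is active.
No repressor is bound and ElnU is active, so *kepR* is transcribed.
So KepR is produced and active.
With repressor KepR bound, *zorV* is not transcribed.
So ZorV is not produced.
Rhamnulose is present, so PexS is active.
c-di-GMP is present, so ElnE is inactive.
Palatinose is present, so JovN is inactive.
With no repressor bound, *fubB* is transcribed.
So FubB is produced and active.
Activator PexS is present, so *lutS* is transcribed.
So LutS is produced and active.
With repressor LutS bound, *gorU* is not transcribed.
So GorU is not produced.
Diaminopimelate is present, so QilT is active.
With repressor QilT bound, *oxaQ* is not transcribed.
So OxaQ is not produced.
Required activator OxaQ is absent, so *gixS* is not transcribed.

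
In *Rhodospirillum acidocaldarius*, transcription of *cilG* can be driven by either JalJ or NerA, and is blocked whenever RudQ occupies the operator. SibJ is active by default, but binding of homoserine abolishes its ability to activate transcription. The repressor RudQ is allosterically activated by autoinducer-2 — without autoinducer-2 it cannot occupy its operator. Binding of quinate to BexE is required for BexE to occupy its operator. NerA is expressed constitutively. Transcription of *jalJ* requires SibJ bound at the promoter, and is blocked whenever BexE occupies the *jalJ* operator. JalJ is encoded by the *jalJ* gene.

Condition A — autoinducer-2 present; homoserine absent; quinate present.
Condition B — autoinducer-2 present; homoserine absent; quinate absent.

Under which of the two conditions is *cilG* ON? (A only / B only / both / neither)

neither

Condition A:
Autoinducer-2 is present, so RudQ is active.
Homoserine is absent, so SibJ is active.
Quinate is present, so BexE is active.
With repressor BexE bound, *jalJ* is not transcribed.
So JalJ is not produced.
NerA is produced constitutively and is active.
With repressor RudQ bound, *cilG* is not transcribed.
→ *cilG* is OFF in A.
Condition B:
Autoinducer-2 is present, so RudQ is active.
Homoserine is absent, so SibJ is active.
Quinate is absent, so BexE is inactive.
No repressor is bound and SibJ is active, so *jalJ* is transcribed.
So JalJ is produced and active.
NerA is produced constitutively and is active.
With repressor RudQ bound, *cilG* is not transcribed.
→ *cilG* is OFF in B.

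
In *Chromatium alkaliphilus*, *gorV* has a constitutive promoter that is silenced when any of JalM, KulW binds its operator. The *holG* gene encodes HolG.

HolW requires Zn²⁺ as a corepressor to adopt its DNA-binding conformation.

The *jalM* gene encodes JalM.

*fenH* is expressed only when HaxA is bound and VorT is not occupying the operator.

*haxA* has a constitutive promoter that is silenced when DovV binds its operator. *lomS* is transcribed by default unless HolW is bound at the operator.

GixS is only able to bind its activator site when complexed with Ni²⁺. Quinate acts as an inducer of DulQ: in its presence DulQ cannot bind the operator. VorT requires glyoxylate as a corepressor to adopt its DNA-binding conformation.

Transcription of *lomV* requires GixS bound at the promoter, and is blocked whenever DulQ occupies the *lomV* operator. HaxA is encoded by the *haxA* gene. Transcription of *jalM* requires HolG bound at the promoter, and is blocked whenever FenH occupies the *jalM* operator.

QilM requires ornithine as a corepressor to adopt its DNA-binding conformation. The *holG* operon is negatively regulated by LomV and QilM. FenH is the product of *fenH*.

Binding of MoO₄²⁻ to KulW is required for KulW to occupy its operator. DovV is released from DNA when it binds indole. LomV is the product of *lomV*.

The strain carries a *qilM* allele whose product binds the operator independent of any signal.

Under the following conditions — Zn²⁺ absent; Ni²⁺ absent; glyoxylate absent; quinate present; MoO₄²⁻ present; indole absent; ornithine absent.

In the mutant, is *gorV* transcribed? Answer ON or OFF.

Glyoxylate is absent, so VorT is inactive.
Indole is absent, so DovV is active.
With repressor DovV bound, *haxA* is not transcribed.
So HaxA is not produced.
Required activator HaxA is absent, so *fenH* is not transcribed.
So FenH is not produced.
Quinate is present, so DulQ is inactive.
Ni²⁺ is absent, so GixS is inactive.
Required activator GixS is absent, so *lomV* is not transcribed.
So LomV is not produced.
QilM is constitutively active in this strain.
With repressor QilM bound, *holG* is not transcribed.
So HolG is not produced.
Required activator HolG is absent, so *jalM* is not transcribed.
So JalM is not produced.
MoO₄²⁻ is present, so KulW is active.
With repressor KulW bound, *gorV* is not transcribed.

OFF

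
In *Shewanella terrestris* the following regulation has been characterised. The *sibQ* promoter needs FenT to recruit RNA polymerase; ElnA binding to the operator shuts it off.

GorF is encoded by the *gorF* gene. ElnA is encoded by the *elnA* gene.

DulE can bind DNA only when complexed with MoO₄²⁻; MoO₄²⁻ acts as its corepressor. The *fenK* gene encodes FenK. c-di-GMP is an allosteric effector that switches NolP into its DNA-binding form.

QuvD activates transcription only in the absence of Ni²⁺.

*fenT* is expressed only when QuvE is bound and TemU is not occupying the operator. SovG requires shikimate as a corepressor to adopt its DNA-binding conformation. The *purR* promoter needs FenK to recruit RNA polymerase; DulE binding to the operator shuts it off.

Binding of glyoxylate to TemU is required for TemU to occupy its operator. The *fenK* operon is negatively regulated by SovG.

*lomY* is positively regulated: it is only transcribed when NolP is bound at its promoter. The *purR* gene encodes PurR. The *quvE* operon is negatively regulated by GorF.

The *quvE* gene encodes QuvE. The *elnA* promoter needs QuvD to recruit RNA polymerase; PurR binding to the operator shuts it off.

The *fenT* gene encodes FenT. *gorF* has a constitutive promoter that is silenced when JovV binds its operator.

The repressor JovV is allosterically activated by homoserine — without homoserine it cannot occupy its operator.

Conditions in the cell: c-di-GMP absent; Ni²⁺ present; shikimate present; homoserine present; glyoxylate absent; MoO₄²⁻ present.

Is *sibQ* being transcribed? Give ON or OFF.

Shikimate is present, so SovG is active.
With repressor SovG bound, *fenK* is not transcribed.
So FenK is not produced.
MoO₄²⁻ is present, so DulE is active.
With repressor DulE bound, *purR* is not transcribed.
So PurR is not produced.
Ni²⁺ is present, so QuvD is inactive.
Required activator QuvD is absent, so *elnA* is not transcribed.
So ElnA is not produced.
Homoserine is present, so JovV is active.
With repressor JovV bound, *gorF* is not transcribed.
So GorF is not produced.
With no repressor bound, *quvE* is transcribed.
So QuvE is produced and active.
Glyoxylate is absent, so TemU is inactive.
No repressor is bound and QuvE is active, so *fenT* is transcribed.
So FenT is produced and active.
No repressor is bound and FenT is active, so *sibQ* is transcribed.

ON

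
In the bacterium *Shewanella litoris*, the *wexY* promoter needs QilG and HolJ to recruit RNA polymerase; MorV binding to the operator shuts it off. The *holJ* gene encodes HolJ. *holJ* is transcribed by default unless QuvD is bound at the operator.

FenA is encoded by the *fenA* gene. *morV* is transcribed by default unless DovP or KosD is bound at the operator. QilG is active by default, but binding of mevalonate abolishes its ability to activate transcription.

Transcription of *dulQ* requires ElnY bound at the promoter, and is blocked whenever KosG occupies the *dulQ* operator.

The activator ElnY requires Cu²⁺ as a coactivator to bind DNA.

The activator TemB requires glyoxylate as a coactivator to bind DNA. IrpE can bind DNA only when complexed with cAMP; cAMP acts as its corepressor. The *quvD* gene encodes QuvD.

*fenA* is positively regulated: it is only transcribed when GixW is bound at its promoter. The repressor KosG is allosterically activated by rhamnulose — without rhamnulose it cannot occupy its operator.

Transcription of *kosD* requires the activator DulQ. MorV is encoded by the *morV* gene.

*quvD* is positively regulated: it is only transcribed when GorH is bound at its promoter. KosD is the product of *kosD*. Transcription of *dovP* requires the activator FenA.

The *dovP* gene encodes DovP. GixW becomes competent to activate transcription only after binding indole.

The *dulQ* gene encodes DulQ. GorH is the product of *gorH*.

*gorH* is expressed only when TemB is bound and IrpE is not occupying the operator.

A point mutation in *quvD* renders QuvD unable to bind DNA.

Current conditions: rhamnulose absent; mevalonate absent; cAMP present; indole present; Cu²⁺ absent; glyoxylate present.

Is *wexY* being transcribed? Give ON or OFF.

ON

Mevalonate is absent, so QilG is active.
Indole is present, so GixW is active.
No repressor is bound and GixW is active, so *fenA* is transcribed.
So FenA is produced and active.
No repressor is bound and FenA is active, so *dovP* is transcribed.
So DovP is produced and active.
Cu²⁺ is absent, so ElnY is inactive.
Rhamnulose is absent, so KosG is inactive.
Required activator ElnY is absent, so *dulQ* is not transcribed.
So DulQ is not produced.
Required activator DulQ is absent, so *kosD* is not transcribed.
So KosD is not produced.
With repressor DovP bound, *morV* is not transcribed.
So MorV is not produced.
QuvD is non-functional in this strain, so it has no effect.
With no repressor bound, *holJ* is transcribed.
So HolJ is produced and active.
No repressor is bound and QilG and HolJ are active, so *wexY* is transcribed.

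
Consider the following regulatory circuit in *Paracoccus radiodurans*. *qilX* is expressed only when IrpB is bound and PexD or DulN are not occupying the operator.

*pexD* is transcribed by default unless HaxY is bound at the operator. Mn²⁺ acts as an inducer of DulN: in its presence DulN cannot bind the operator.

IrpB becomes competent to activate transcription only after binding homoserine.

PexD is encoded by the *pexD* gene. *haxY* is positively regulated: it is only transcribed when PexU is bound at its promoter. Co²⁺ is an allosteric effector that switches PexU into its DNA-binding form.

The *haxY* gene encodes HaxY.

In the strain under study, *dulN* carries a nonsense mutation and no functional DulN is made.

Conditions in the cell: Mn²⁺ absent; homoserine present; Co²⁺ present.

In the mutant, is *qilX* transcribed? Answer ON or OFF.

ON

Co²⁺ is present, so PexU is active.
No repressor is bound and PexU is active, so *haxY* is transcribed.
So HaxY is produced and active.
With repressor HaxY bound, *pexD* is not transcribed.
So PexD is not produced.
Homoserine is present, so IrpB is active.
DulN is non-functional in this strain, so it has no effect.
No repressor is bound and IrpB is active, so *qilX* is transcribed.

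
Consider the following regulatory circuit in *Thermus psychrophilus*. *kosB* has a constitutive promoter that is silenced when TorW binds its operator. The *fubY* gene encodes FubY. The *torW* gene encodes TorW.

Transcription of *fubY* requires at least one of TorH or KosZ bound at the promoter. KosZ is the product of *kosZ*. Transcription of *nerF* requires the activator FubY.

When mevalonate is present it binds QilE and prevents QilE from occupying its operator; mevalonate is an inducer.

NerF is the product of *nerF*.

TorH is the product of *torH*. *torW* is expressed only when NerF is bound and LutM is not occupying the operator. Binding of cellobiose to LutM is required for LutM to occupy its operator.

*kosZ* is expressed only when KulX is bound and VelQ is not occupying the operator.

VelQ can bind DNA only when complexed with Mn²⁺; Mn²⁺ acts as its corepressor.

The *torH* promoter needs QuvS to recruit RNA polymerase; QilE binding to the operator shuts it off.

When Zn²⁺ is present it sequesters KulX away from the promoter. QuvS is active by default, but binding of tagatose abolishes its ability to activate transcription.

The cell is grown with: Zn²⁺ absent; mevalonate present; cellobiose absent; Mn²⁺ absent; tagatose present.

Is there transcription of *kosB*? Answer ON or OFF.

Tagatose is present, so QuvS is inactive.
Mevalonate is present, so QilE is inactive.
Required activator QuvS is absent, so *torH* is not transcribed.
So TorH is not produced.
Mn²⁺ is absent, so VelQ is inactive.
Zn²⁺ is absent, so KulX is active.
No repressor is bound and KulX is active, so *kosZ* is transcribed.
So KosZ is produced and active.
Activator KosZ is present, so *fubY* is transcribed.
So FubY is produced and active.
No repressor is bound and FubY is active, so *nerF* is transcribed.
So NerF is produced and active.
Cellobiose is absent, so LutM is inactive.
No repressor is bound and NerF is active, so *torW* is transcribed.
So TorW is produced and active.
With repressor TorW bound, *kosB* is not transcribed.

OFF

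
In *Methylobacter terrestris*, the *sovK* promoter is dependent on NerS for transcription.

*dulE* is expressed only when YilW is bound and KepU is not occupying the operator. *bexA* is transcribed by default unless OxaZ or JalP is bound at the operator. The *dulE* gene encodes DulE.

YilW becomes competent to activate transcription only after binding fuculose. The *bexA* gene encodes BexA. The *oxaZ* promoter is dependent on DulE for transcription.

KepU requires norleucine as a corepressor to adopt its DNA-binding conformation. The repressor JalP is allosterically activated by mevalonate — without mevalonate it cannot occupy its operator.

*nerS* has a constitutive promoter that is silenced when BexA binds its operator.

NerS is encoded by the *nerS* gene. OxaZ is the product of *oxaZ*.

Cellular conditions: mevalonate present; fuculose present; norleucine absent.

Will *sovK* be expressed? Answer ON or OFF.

Fuculose is present, so YilW is active.
Norleucine is absent, so KepU is inactive.
No repressor is bound and YilW is active, so *dulE* is transcribed.
So DulE is produced and active.
No repressor is bound and DulE is active, so *oxaZ* is transcribed.
So OxaZ is produced and active.
Mevalonate is present, so JalP is active.
With repressor OxaZ bound, *bexA* is not transcribed.
So BexA is not produced.
With no repressor bound, *nerS* is transcribed.
So NerS is produced and active.
No repressor is bound and NerS is active, so *sovK* is transcribed.

ON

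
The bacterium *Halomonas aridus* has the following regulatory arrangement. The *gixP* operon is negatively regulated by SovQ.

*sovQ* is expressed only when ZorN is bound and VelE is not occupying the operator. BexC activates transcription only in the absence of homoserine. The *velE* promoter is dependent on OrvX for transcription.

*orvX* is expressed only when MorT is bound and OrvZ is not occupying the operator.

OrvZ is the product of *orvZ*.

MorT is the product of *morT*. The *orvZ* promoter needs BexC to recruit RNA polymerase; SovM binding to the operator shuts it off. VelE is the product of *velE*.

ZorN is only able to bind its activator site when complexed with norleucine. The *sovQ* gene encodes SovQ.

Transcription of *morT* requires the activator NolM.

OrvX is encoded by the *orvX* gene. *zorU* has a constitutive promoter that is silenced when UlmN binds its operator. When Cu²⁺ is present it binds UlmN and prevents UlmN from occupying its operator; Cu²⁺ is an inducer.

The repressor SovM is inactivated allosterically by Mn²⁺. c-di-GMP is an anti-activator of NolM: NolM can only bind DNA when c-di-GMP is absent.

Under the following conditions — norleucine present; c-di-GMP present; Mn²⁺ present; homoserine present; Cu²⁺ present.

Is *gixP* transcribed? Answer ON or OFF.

Mn²⁺ is present, so SovM is inactive.
Homoserine is present, so BexC is inactive.
Required activator BexC is absent, so *orvZ* is not transcribed.
So OrvZ is not produced.
c-di-GMP is present, so NolM is inactive.
Required activator NolM is absent, so *morT* is not transcribed.
So MorT is not produced.
Required activator MorT is absent, so *orvX* is not transcribed.
So OrvX is not produced.
Required activator OrvX is absent, so *velE* is not transcribed.
So VelE is not produced.
Norleucine is present, so ZorN is active.
No repressor is bound and ZorN is active, so *sovQ* is transcribed.
So SovQ is produced and active.
With repressor SovQ bound, *gixP* is not transcribed.

OFF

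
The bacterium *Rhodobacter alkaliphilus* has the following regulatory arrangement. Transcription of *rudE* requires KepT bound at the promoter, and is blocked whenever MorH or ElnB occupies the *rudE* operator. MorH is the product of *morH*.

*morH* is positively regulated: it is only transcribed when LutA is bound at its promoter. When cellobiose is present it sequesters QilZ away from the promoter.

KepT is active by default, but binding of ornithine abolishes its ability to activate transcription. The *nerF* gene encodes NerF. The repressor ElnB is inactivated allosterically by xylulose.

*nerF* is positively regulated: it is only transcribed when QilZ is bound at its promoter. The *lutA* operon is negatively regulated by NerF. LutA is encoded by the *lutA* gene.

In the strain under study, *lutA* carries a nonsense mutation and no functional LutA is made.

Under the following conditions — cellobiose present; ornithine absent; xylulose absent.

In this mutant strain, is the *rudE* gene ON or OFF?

OFF

Ornithine is absent, so KepT is active.
LutA is non-functional in this strain, so it has no effect.
Required activator LutA is absent, so *morH* is not transcribed.
So MorH is not produced.
Xylulose is absent, so ElnB is active.
With repressor ElnB bound, *rudE* is not transcribed.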